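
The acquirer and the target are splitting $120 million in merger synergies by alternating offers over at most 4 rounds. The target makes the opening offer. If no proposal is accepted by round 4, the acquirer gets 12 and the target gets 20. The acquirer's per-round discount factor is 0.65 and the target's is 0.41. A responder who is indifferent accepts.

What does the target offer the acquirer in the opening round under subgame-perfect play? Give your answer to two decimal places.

Round 4 (the acquirer proposes): the target gets 20 if talks fail, so the acquirer offers 20 and keeps 100.
Round 3 (the target proposes): the acquirer can get 100 next round, worth 0.65 × 100 = 65 now. The target offers 65 and keeps 120 − 65 = 55.
Round 2 (the acquirer proposes): the target can get 55 next round, worth 0.41 × 55 = 22.55 now. The acquirer offers 22.55 and keeps 120 − 22.55 = 97.45.
Round 1 (the target proposes): the acquirer can get 97.45 next round, worth 0.65 × 97.45 = 63.3425 now; the target offers that and keeps 56.6575.

63.34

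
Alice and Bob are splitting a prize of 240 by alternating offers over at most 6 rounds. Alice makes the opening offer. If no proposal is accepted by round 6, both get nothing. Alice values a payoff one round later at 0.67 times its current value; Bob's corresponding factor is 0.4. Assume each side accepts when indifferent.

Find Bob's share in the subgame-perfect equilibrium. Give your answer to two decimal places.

47.07

Work backward from the last round.
Round 6 (Bob proposes): rejection yields 0 for Alice; Bob offers 0 and keeps 240.
Round 5 (Alice proposes): Bob can get 240 next round, worth 0.4 × 240 = 96 now; Alice offers that and keeps 144.
Round 4 (Bob proposes): Alice can get 144 next round, worth 0.67 × 144 = 96.48 now, so Bob offers 96.48, keeping 143.52.
Round 3 (Alice proposes): Bob can get 143.52 next round, worth 0.4 × 143.52 = 57.408 now. Alice offers 57.408 and keeps 240 − 57.408 = 182.592.
Round 2 (Bob proposes): Alice can get 182.592 next round, worth 0.67 × 182.592 = 122.33664 now. Bob offers 122.33664 and keeps 240 − 122.33664 = 117.66336.
Round 1 (Alice proposes): Bob can get 117.66336 next round, worth 0.4 × 117.66336 = 47.065344 now. Alice offers 47.065344 and keeps 240 − 47.065344 = 192.934656.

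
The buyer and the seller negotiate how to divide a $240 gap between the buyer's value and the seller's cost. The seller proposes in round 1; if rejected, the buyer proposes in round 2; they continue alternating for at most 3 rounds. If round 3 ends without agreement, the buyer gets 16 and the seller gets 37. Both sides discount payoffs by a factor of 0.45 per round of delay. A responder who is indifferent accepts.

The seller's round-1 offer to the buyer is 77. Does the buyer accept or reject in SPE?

Accept

Round 3 (the seller proposes): the buyer gets 16 if talks fail, so the seller offers 16 and keeps 224.
Round 2 (the buyer proposes): the seller can get 224 next round, worth 0.45 × 224 = 100.8 now. The buyer offers 100.8 and keeps 240 − 100.8 = 139.2.
So by rejecting in round 1, the buyer gets 139.2 next round, worth 0.45 × 139.2 = 62.64 now.
Offer 77 ≥ 62.64, so the buyer accepts.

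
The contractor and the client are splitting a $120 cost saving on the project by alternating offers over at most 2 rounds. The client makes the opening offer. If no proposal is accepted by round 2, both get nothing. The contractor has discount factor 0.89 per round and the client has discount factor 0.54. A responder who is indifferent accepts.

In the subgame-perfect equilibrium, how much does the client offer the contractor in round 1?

106.8

By backward induction:
Round 2 (the contractor proposes): rejection yields 0 for the client; the contractor offers 0 and keeps 120.
Round 1 (the client proposes): the contractor can get 120 next round, worth 0.89 × 120 = 106.8 now, so the client offers 106.8, keeping 13.2.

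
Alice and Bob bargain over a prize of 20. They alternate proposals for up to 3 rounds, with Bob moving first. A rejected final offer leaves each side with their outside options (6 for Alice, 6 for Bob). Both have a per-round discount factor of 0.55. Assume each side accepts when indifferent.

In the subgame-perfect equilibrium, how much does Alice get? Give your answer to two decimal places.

6.77

Solve by backward induction from round 3.
Round 3 (Bob proposes): Alice gets 6 if talks fail, so Bob offers 6 and keeps 14.
Round 2 (Alice proposes): Bob can get 14 next round, worth 0.55 × 14 = 7.7 now, so Alice offers 7.7, keeping 12.3.
Round 1 (Bob proposes): Alice can get 12.3 next round, worth 0.55 × 12.3 = 6.765 now, so Bob offers 6.765, keeping 13.235.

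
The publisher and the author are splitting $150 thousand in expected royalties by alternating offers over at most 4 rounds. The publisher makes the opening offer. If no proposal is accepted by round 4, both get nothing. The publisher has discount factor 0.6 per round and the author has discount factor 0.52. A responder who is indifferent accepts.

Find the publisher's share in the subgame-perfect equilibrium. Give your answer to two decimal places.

94.46

Round 4 (the author proposes): rejection yields 0 for the publisher; the author offers 0 and keeps 150.
Round 3 (the publisher proposes): the author can get 150 next round, worth 0.52 × 150 = 78 now, so the publisher offers 78, keeping 72.
Round 2 (the author proposes): the publisher can get 72 next round, worth 0.6 × 72 = 43.2 now; the author offers that and keeps 106.8.
Round 1 (the publisher proposes): the author can get 106.8 next round, worth 0.52 × 106.8 = 55.536 now. The publisher offers 55.536 and keeps 150 − 55.536 = 94.464.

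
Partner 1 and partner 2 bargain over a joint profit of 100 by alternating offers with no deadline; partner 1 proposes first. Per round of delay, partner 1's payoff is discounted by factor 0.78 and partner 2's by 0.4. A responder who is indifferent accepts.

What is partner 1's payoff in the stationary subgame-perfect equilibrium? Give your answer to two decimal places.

Let x be partner 1's share when partner 1 proposes and y be partner 2's share when partner 2 proposes.
Partner 2 accepts iff offered ≥ 0.4·y, so x = 100 − 0.4y. Symmetrically y = 100 − 0.78x.
Substituting: x = 100 − 0.4(100 − 0.78x), giving x(1 − 0.78·0.4) = 100(1 − 0.4).
So x = 100 × 0.6 / 0.688 ≈ 87.2093, and partner 2 receives 100 − x ≈ 12.7907.

87.21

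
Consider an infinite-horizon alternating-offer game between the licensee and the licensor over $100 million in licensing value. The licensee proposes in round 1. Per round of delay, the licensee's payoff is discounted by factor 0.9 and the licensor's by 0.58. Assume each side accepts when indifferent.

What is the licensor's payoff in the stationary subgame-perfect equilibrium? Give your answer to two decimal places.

Let x be the licensee's share when the licensee proposes and y be the licensor's share when the licensor proposes.
The licensor accepts iff offered ≥ 0.58·y, so x = 100 − 0.58y. Symmetrically y = 100 − 0.9x.
Substituting: x = 100 − 0.58(100 − 0.9x), giving x(1 − 0.9·0.58) = 100(1 − 0.58).
So x = 100 × 0.42 / 0.478 ≈ 87.8661, and the licensor receives 100 − x ≈ 12.1339.

12.13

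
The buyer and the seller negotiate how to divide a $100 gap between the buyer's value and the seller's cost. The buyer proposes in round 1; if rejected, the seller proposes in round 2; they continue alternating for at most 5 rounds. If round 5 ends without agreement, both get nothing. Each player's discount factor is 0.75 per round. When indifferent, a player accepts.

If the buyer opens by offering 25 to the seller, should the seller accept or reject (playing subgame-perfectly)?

Round 5 (the buyer proposes): rejection yields 0 for the seller; the buyer offers 0 and keeps 100.
Round 4 (the seller proposes): the buyer can get 100 next round, worth 0.75 × 100 = 75 now. The seller offers 75 and keeps 100 − 75 = 25.
Round 3 (the buyer proposes): the seller can get 25 next round, worth 0.75 × 25 = 18.75 now. The buyer offers 18.75 and keeps 100 − 18.75 = 81.25.
Round 2 (the seller proposes): the buyer can get 81.25 next round, worth 0.75 × 81.25 = 60.9375 now; the seller offers that and keeps 39.0625.
So by rejecting in round 1, the seller gets 39.0625 next round, worth 0.75 × 39.0625 = 29.296875 now.
Offer 25 < 29.296875, so the seller rejects.

Reject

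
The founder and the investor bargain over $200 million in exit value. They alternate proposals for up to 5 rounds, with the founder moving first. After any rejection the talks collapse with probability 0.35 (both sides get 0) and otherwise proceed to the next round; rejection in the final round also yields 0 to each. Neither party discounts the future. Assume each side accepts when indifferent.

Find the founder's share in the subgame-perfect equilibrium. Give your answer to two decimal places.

135.28

Round 5 (the founder proposes): the investor will accept anything ≥ 0, so the founder offers 0 and keeps 200.
Round 4 (the investor proposes): rejecting gives the founder an expected 0.65 × 200 = 130, so the investor offers 130, keeping 70.
Round 3 (the founder proposes): rejecting gives the investor an expected 0.65 × 70 = 45.5, so the founder offers 45.5, keeping 154.5.
Round 2 (the investor proposes): rejecting gives the founder an expected 0.65 × 154.5 = 100.425; the investor offers that and keeps 99.575.
Round 1 (the founder proposes): rejecting gives the investor an expected 0.65 × 99.575 = 64.72375; the founder offers that and keeps 135.27625.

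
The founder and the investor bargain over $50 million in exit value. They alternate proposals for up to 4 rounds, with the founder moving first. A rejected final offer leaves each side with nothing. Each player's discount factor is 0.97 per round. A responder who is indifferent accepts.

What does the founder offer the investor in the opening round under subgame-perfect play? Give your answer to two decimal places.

Solve by backward induction from round 4.
Round 4 (the investor proposes): rejection yields 0 for the founder; the investor offers 0 and keeps 50.
Round 3 (the founder proposes): the investor can get 50 next round, worth 0.97 × 50 = 48.5 now, so the founder offers 48.5, keeping 1.5.
Round 2 (the investor proposes): the founder can get 1.5 next round, worth 0.97 × 1.5 = 1.455 now, so the investor offers 1.455, keeping 48.545.
Round 1 (the founder proposes): the investor can get 48.545 next round, worth 0.97 × 48.545 = 47.08865 now; the founder offers that and keeps 2.91135.

47.09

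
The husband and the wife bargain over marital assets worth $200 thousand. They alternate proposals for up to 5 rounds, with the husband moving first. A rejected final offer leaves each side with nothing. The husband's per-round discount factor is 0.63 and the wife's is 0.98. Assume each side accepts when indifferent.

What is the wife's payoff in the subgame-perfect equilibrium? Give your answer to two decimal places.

Round 5 (the husband proposes): rejection yields 0 for the wife; the husband offers 0 and keeps 200.
Round 4 (the wife proposes): the husband can get 200 next round, worth 0.63 × 200 = 126 now; the wife offers that and keeps 74.
Round 3 (the husband proposes): the wife can get 74 next round, worth 0.98 × 74 = 72.52 now; the husband offers that and keeps 127.48.
Round 2 (the wife proposes): the husband can get 127.48 next round, worth 0.63 × 127.48 = 80.3124 now, so the wife offers 80.3124, keeping 119.6876.
Round 1 (the husband proposes): the wife can get 119.6876 next round, worth 0.98 × 119.6876 = 117.293848 now, so the husband offers 117.293848, keeping 82.706152.

117.29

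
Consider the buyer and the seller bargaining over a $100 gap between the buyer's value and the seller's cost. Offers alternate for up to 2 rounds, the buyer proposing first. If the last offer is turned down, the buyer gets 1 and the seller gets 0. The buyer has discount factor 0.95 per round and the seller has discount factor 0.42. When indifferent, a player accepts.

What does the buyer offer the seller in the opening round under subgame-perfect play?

Round 2 (the seller proposes): the buyer gets 1 if talks fail, so the seller offers 1 and keeps 99.
Round 1 (the buyer proposes): the seller can get 99 next round, worth 0.42 × 99 = 41.58 now, so the buyer offers 41.58, keeping 58.42.

41.58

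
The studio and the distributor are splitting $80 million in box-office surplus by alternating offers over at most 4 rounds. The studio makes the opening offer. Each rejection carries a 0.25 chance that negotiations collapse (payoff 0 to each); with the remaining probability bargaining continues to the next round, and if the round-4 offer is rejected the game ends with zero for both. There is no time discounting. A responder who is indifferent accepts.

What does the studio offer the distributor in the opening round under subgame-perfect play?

Round 4 (the distributor proposes): the studio will accept anything ≥ 0, so the distributor offers 0 and keeps 80.
Round 3 (the studio proposes): rejecting gives the distributor an expected 0.75 × 80 = 60, so the studio offers 60, keeping 20.
Round 2 (the distributor proposes): rejecting gives the studio an expected 0.75 × 20 = 15. The distributor offers 15 and keeps 80 − 15 = 65.
Round 1 (the studio proposes): rejecting gives the distributor an expected 0.75 × 65 = 48.75. The studio offers 48.75 and keeps 80 − 48.75 = 31.25.

48.75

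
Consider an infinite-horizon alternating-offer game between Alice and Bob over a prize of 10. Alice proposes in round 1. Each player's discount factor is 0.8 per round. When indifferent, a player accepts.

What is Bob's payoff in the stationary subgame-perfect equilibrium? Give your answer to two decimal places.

4.44

Let x be Alice's share when Alice proposes and y be Bob's share when Bob proposes.
Bob accepts iff offered ≥ 0.8·y, so x = 10 − 0.8y. Symmetrically y = 10 − 0.8x.
Substituting: x = 10 − 0.8(10 − 0.8x), giving x(1 − 0.8·0.8) = 10(1 − 0.8).
So x = 10 × 0.2 / 0.36 ≈ 5.5556, and Bob receives 10 − x ≈ 4.4444.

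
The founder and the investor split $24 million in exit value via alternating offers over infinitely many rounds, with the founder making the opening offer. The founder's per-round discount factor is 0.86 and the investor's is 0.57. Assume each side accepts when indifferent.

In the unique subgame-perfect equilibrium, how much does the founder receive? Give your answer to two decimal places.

When the founder proposes, the investor accepts any offer worth at least 0.57 times what the investor would get by proposing next round; and vice versa.
This gives x = 24 − 0.57y and y = 24 − 0.86x, where x and y are each side's share when it proposes.
Hence (1 − 0.57·0.86)x = 24(1 − 0.57), i.e. 0.5098·x = 10.32.
x ≈ 20.2432; the investor's share is 24 − x ≈ 3.7568.

20.24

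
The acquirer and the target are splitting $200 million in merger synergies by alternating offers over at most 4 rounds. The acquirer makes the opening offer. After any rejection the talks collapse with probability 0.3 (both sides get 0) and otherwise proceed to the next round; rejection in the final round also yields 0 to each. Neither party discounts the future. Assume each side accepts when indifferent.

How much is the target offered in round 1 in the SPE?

By backward induction:
Round 4 (the target proposes): rejection yields 0 for the acquirer; the target offers 0 and keeps 200.
Round 3 (the acquirer proposes): rejecting gives the target an expected 0.7 × 200 = 140. The acquirer offers 140 and keeps 200 − 140 = 60.
Round 2 (the target proposes): rejecting gives the acquirer an expected 0.7 × 60 = 42, so the target offers 42, keeping 158.
Round 1 (the acquirer proposes): rejecting gives the target an expected 0.7 × 158 = 110.6. The acquirer offers 110.6 and keeps 200 − 110.6 = 89.4.

110.6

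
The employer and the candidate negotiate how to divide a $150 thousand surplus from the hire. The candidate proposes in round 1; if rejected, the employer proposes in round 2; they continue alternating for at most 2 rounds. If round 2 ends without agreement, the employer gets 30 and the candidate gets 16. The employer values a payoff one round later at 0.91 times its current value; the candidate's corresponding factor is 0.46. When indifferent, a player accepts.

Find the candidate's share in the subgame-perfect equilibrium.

28.06

Round 2 (the employer proposes): the candidate gets 16 if talks fail, so the employer offers 16 and keeps 134.
Round 1 (the candidate proposes): the employer can get 134 next round, worth 0.91 × 134 = 121.94 now; the candidate offers that and keeps 28.06.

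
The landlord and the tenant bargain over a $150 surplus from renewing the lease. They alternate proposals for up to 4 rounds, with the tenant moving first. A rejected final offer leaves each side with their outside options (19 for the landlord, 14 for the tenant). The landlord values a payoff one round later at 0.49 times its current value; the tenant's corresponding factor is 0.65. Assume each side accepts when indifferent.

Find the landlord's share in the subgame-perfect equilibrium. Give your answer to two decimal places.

46.95

Solve by backward induction from round 4.
Round 4 (the landlord proposes): the tenant gets 14 if talks fail, so the landlord offers 14 and keeps 136.
Round 3 (the tenant proposes): the landlord can get 136 next round, worth 0.49 × 136 = 66.64 now. The tenant offers 66.64 and keeps 150 − 66.64 = 83.36.
Round 2 (the landlord proposes): the tenant can get 83.36 next round, worth 0.65 × 83.36 = 54.184 now. The landlord offers 54.184 and keeps 150 − 54.184 = 95.816.
Round 1 (the tenant proposes): the landlord can get 95.816 next round, worth 0.49 × 95.816 = 46.94984 now, so the tenant offers 46.94984, keeping 103.05016.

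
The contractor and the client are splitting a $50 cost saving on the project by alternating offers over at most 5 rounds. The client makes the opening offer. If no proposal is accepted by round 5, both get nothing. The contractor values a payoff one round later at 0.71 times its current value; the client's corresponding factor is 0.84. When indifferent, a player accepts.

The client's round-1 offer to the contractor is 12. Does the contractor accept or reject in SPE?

Accept

Round 5 (the client proposes): rejection yields 0 for the contractor; the client offers 0 and keeps 50.
Round 4 (the contractor proposes): the client can get 50 next round, worth 0.84 × 50 = 42 now. The contractor offers 42 and keeps 50 − 42 = 8.
Round 3 (the client proposes): the contractor can get 8 next round, worth 0.71 × 8 = 5.68 now; the client offers that and keeps 44.32.
Round 2 (the contractor proposes): the client can get 44.32 next round, worth 0.84 × 44.32 = 37.2288 now. The contractor offers 37.2288 and keeps 50 − 37.2288 = 12.7712.
So by rejecting in round 1, the contractor gets 12.7712 next round, worth 0.71 × 12.7712 = 9.067552 now.
Offer 12 ≥ 9.067552, so the contractor accepts.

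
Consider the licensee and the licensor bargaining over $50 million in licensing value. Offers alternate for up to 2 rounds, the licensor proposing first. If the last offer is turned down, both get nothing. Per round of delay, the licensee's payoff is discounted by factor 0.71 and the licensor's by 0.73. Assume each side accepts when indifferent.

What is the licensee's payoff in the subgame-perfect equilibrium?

Round 2 (the licensee proposes): rejection yields 0 for the licensor; the licensee offers 0 and keeps 50.
Round 1 (the licensor proposes): the licensee can get 50 next round, worth 0.71 × 50 = 35.5 now. The licensor offers 35.5 and keeps 50 − 35.5 = 14.5.

35.5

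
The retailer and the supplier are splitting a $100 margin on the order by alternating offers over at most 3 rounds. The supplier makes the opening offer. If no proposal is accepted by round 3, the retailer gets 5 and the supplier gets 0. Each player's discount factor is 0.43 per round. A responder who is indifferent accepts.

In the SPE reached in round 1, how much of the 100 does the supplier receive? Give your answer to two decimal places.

74.57

Round 3 (the supplier proposes): the retailer gets 5 if talks fail, so the supplier offers 5 and keeps 95.
Round 2 (the retailer proposes): the supplier can get 95 next round, worth 0.43 × 95 = 40.85 now; the retailer offers that and keeps 59.15.
Round 1 (the supplier proposes): the retailer can get 59.15 next round, worth 0.43 × 59.15 = 25.4345 now, so the supplier offers 25.4345, keeping 74.5655.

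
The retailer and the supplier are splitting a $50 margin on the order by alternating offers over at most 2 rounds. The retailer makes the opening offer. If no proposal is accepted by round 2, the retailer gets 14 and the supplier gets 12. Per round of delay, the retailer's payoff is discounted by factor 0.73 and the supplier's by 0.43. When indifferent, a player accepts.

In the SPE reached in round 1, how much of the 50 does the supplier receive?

Round 2 (the supplier proposes): the retailer gets 14 if talks fail, so the supplier offers 14 and keeps 36.
Round 1 (the retailer proposes): the supplier can get 36 next round, worth 0.43 × 36 = 15.48 now; the retailer offers that and keeps 34.52.

15.48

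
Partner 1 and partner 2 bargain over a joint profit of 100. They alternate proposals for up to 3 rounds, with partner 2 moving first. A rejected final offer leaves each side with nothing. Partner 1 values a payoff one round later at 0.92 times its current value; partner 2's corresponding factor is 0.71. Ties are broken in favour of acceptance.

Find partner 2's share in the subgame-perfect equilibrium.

73.32

Round 3 (partner 2 proposes): partner 1 will accept anything ≥ 0, so partner 2 offers 0 and keeps 100.
Round 2 (partner 1 proposes): partner 2 can get 100 next round, worth 0.71 × 100 = 71 now. Partner 1 offers 71 and keeps 100 − 71 = 29.
Round 1 (partner 2 proposes): partner 1 can get 29 next round, worth 0.92 × 29 = 26.68 now. Partner 2 offers 26.68 and keeps 100 − 26.68 = 73.32.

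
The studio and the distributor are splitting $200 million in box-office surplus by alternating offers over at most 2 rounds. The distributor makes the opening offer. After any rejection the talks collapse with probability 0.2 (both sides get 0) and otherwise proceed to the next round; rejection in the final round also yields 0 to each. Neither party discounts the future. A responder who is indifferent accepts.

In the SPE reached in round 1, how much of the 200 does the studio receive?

Round 2 (the studio proposes): rejection yields 0 for the distributor; the studio offers 0 and keeps 200.
Round 1 (the distributor proposes): rejecting gives the studio an expected 0.8 × 200 = 160; the distributor offers that and keeps 40.

160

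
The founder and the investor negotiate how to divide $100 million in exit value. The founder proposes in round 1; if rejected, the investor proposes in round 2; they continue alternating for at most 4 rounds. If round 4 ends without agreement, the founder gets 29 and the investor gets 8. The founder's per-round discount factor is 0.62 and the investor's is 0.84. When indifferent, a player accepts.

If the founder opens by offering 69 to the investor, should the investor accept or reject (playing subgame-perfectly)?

Round 4 (the investor proposes): the founder gets 29 if talks fail, so the investor offers 29 and keeps 71.
Round 3 (the founder proposes): the investor can get 71 next round, worth 0.84 × 71 = 59.64 now. The founder offers 59.64 and keeps 100 − 59.64 = 40.36.
Round 2 (the investor proposes): the founder can get 40.36 next round, worth 0.62 × 40.36 = 25.0232 now; the investor offers that and keeps 74.9768.
So by rejecting in round 1, the investor gets 74.9768 next round, worth 0.84 × 74.9768 = 62.980512 now.
Offer 69 ≥ 62.980512, so the investor accepts.

Accept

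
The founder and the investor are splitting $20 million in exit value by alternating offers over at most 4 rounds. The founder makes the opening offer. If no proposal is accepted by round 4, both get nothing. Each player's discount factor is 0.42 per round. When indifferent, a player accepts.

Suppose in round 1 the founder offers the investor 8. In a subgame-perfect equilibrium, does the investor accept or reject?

Accept

Round 4 (the investor proposes): rejection yields 0 for the founder; the investor offers 0 and keeps 20.
Round 3 (the founder proposes): the investor can get 20 next round, worth 0.42 × 20 = 8.4 now; the founder offers that and keeps 11.6.
Round 2 (the investor proposes): the founder can get 11.6 next round, worth 0.42 × 11.6 = 4.872 now; the investor offers that and keeps 15.128.
So by rejecting in round 1, the investor gets 15.128 next round, worth 0.42 × 15.128 = 6.35376 now.
Offer 8 ≥ 6.35376, so the investor accepts.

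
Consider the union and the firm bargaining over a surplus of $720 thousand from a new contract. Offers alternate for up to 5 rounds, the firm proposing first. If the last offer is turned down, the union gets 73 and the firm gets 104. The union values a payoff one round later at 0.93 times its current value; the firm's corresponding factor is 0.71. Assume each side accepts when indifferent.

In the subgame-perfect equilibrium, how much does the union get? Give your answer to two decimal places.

By backward induction:
Round 5 (the firm proposes): the union gets 73 if talks fail, so the firm offers 73 and keeps 647.
Round 4 (the union proposes): the firm can get 647 next round, worth 0.71 × 647 = 459.37 now. The union offers 459.37 and keeps 720 − 459.37 = 260.63.
Round 3 (the firm proposes): the union can get 260.63 next round, worth 0.93 × 260.63 = 242.3859 now. The firm offers 242.3859 and keeps 720 − 242.3859 = 477.6141.
Round 2 (the union proposes): the firm can get 477.6141 next round, worth 0.71 × 477.6141 = 339.106011 now. The union offers 339.106011 and keeps 720 − 339.106011 = 380.893989.
Round 1 (the firm proposes): the union can get 380.893989 next round, worth 0.93 × 380.893989 = 354.23140977 now. The firm offers 354.23140977 and keeps 720 − 354.23140977 = 365.76859023.

354.23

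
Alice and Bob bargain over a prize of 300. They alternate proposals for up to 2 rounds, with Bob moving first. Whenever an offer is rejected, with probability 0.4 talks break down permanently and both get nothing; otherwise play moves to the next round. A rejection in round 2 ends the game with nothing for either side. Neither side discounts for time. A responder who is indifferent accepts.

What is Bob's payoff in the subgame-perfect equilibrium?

Round 2 (Alice proposes): Bob will accept anything ≥ 0, so Alice offers 0 and keeps 300.
Round 1 (Bob proposes): rejecting gives Alice an expected 0.6 × 300 = 180. Bob offers 180 and keeps 300 − 180 = 120.

120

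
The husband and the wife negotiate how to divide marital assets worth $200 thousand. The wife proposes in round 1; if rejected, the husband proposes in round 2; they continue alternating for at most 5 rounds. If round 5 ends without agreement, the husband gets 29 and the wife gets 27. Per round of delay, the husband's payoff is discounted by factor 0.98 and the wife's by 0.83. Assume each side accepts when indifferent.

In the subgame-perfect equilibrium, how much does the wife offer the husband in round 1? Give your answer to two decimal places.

79.61

Round 5 (the wife proposes): the husband gets 29 if talks fail, so the wife offers 29 and keeps 171.
Round 4 (the husband proposes): the wife can get 171 next round, worth 0.83 × 171 = 141.93 now; the husband offers that and keeps 58.07.
Round 3 (the wife proposes): the husband can get 58.07 next round, worth 0.98 × 58.07 = 56.9086 now; the wife offers that and keeps 143.0914.
Round 2 (the husband proposes): the wife can get 143.0914 next round, worth 0.83 × 143.0914 = 118.765862 now; the husband offers that and keeps 81.234138.
Round 1 (the wife proposes): the husband can get 81.234138 next round, worth 0.98 × 81.234138 = 79.60945524 now. The wife offers 79.60945524 and keeps 200 − 79.60945524 = 120.39054476.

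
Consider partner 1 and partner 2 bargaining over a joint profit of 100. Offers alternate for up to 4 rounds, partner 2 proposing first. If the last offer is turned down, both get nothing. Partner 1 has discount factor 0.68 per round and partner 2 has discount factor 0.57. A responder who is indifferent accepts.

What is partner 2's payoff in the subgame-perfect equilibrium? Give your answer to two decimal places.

Round 4 (partner 1 proposes): rejection yields 0 for partner 2; partner 1 offers 0 and keeps 100.
Round 3 (partner 2 proposes): partner 1 can get 100 next round, worth 0.68 × 100 = 68 now; partner 2 offers that and keeps 32.
Round 2 (partner 1 proposes): partner 2 can get 32 next round, worth 0.57 × 32 = 18.24 now; partner 1 offers that and keeps 81.76.
Round 1 (partner 2 proposes): partner 1 can get 81.76 next round, worth 0.68 × 81.76 = 55.5968 now. Partner 2 offers 55.5968 and keeps 100 − 55.5968 = 44.4032.

44.40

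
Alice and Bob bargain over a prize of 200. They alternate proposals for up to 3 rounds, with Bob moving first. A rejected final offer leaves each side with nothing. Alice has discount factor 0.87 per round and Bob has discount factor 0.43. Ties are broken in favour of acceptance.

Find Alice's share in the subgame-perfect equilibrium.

Round 3 (Bob proposes): rejection yields 0 for Alice; Bob offers 0 and keeps 200.
Round 2 (Alice proposes): Bob can get 200 next round, worth 0.43 × 200 = 86 now, so Alice offers 86, keeping 114.
Round 1 (Bob proposes): Alice can get 114 next round, worth 0.87 × 114 = 99.18 now, so Bob offers 99.18, keeping 100.82.

99.18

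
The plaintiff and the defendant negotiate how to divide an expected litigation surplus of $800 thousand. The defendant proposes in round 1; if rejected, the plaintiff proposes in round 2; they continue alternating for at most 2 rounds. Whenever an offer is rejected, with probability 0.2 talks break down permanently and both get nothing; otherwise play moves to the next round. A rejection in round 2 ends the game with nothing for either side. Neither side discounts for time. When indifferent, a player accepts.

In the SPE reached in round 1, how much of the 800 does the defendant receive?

160

Round 2 (the plaintiff proposes): the defendant will accept anything ≥ 0, so the plaintiff offers 0 and keeps 800.
Round 1 (the defendant proposes): rejecting gives the plaintiff an expected 0.8 × 800 = 640. The defendant offers 640 and keeps 800 − 640 = 160.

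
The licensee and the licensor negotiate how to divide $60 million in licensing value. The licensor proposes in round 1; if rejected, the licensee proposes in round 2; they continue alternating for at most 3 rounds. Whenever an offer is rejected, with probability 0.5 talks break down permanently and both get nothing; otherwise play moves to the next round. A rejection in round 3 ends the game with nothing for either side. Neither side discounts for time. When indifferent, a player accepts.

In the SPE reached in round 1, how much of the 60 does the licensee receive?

15

Round 3 (the licensor proposes): rejection yields 0 for the licensee; the licensor offers 0 and keeps 60.
Round 2 (the licensee proposes): rejecting gives the licensor an expected 0.5 × 60 = 30; the licensee offers that and keeps 30.
Round 1 (the licensor proposes): rejecting gives the licensee an expected 0.5 × 30 = 15; the licensor offers that and keeps 45.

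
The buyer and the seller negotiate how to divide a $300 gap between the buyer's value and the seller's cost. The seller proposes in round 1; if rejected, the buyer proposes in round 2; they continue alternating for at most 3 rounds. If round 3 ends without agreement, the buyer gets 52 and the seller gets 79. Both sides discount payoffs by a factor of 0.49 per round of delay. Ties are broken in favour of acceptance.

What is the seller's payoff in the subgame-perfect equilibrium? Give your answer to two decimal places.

Round 3 (the seller proposes): the buyer gets 52 if talks fail, so the seller offers 52 and keeps 248.
Round 2 (the buyer proposes): the seller can get 248 next round, worth 0.49 × 248 = 121.52 now. The buyer offers 121.52 and keeps 300 − 121.52 = 178.48.
Round 1 (the seller proposes): the buyer can get 178.48 next round, worth 0.49 × 178.48 = 87.4552 now; the seller offers that and keeps 212.5448.

212.54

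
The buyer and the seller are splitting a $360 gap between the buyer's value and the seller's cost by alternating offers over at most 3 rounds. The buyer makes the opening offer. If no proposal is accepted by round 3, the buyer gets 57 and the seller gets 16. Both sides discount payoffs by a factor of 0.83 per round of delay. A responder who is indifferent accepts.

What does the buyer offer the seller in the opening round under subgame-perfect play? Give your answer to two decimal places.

61.82

Round 3 (the buyer proposes): the seller gets 16 if talks fail, so the buyer offers 16 and keeps 344.
Round 2 (the seller proposes): the buyer can get 344 next round, worth 0.83 × 344 = 285.52 now, so the seller offers 285.52, keeping 74.48.
Round 1 (the buyer proposes): the seller can get 74.48 next round, worth 0.83 × 74.48 = 61.8184 now; the buyer offers that and keeps 298.1816.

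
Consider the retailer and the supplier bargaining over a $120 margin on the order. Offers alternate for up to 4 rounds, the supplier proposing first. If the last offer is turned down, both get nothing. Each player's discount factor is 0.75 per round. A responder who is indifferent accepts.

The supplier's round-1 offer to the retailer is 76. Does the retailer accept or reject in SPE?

Round 4 (the retailer proposes): rejection yields 0 for the supplier; the retailer offers 0 and keeps 120.
Round 3 (the supplier proposes): the retailer can get 120 next round, worth 0.75 × 120 = 90 now, so the supplier offers 90, keeping 30.
Round 2 (the retailer proposes): the supplier can get 30 next round, worth 0.75 × 30 = 22.5 now; the retailer offers that and keeps 97.5.
So by rejecting in round 1, the retailer gets 97.5 next round, worth 0.75 × 97.5 = 73.125 now.
Offer 76 ≥ 73.125, so the retailer accepts.

Accept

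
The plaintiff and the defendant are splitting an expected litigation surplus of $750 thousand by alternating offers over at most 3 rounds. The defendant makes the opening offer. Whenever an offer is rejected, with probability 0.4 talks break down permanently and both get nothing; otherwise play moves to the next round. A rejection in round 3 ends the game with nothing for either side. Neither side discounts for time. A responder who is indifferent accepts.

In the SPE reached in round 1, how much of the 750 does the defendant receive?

570

Round 3 (the defendant proposes): rejection yields 0 for the plaintiff; the defendant offers 0 and keeps 750.
Round 2 (the plaintiff proposes): rejecting gives the defendant an expected 0.6 × 750 = 450. The plaintiff offers 450 and keeps 750 − 450 = 300.
Round 1 (the defendant proposes): rejecting gives the plaintiff an expected 0.6 × 300 = 180; the defendant offers that and keeps 570.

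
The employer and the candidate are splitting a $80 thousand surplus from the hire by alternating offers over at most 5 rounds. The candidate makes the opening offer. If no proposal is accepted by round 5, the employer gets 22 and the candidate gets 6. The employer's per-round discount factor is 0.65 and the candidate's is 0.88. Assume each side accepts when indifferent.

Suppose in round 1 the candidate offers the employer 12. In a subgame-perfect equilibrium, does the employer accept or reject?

Reject

Work out the employer's continuation value if the offer is rejected.
Round 5 (the candidate proposes): the employer gets 22 if talks fail, so the candidate offers 22 and keeps 58.
Round 4 (the employer proposes): the candidate can get 58 next round, worth 0.88 × 58 = 51.04 now; the employer offers that and keeps 28.96.
Round 3 (the candidate proposes): the employer can get 28.96 next round, worth 0.65 × 28.96 = 18.824 now, so the candidate offers 18.824, keeping 61.176.
Round 2 (the employer proposes): the candidate can get 61.176 next round, worth 0.88 × 61.176 = 53.83488 now; the employer offers that and keeps 26.16512.
So by rejecting in round 1, the employer gets 26.16512 next round, worth 0.65 × 26.16512 = 17.007328 now.
Offer 12 < 17.007328, so the employer rejects.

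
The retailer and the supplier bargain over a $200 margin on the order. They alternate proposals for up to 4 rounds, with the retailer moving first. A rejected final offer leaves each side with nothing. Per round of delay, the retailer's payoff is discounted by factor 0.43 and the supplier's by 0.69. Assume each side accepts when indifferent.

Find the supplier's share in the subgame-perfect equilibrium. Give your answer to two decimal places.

119.60

Solve by backward induction from round 4.
Round 4 (the supplier proposes): rejection yields 0 for the retailer; the supplier offers 0 and keeps 200.
Round 3 (the retailer proposes): the supplier can get 200 next round, worth 0.69 × 200 = 138 now; the retailer offers that and keeps 62.
Round 2 (the supplier proposes): the retailer can get 62 next round, worth 0.43 × 62 = 26.66 now; the supplier offers that and keeps 173.34.
Round 1 (the retailer proposes): the supplier can get 173.34 next round, worth 0.69 × 173.34 = 119.6046 now, so the retailer offers 119.6046, keeping 80.3954.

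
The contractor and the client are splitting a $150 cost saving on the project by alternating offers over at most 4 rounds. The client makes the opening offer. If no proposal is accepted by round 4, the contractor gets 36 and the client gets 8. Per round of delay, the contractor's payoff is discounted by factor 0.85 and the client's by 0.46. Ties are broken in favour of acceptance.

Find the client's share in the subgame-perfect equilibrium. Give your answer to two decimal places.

33.96

Round 4 (the contractor proposes): the client gets 8 if talks fail, so the contractor offers 8 and keeps 142.
Round 3 (the client proposes): the contractor can get 142 next round, worth 0.85 × 142 = 120.7 now, so the client offers 120.7, keeping 29.3.
Round 2 (the contractor proposes): the client can get 29.3 next round, worth 0.46 × 29.3 = 13.478 now, so the contractor offers 13.478, keeping 136.522.
Round 1 (the client proposes): the contractor can get 136.522 next round, worth 0.85 × 136.522 = 116.0437 now, so the client offers 116.0437, keeping 33.9563.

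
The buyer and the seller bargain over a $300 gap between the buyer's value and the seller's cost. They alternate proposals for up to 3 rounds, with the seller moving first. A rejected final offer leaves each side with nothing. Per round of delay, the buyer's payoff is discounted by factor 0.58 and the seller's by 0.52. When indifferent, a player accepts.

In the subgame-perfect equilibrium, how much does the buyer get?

83.52

Work backward from the last round.
Round 3 (the seller proposes): the buyer will accept anything ≥ 0, so the seller offers 0 and keeps 300.
Round 2 (the buyer proposes): the seller can get 300 next round, worth 0.52 × 300 = 156 now; the buyer offers that and keeps 144.
Round 1 (the seller proposes): the buyer can get 144 next round, worth 0.58 × 144 = 83.52 now. The seller offers 83.52 and keeps 300 − 83.52 = 216.48.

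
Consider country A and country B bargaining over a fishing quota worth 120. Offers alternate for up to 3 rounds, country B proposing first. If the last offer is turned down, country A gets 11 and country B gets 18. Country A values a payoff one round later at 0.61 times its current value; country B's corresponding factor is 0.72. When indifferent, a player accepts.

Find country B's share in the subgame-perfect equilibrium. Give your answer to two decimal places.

94.67

Round 3 (country B proposes): country A gets 11 if talks fail, so country B offers 11 and keeps 109.
Round 2 (country A proposes): country B can get 109 next round, worth 0.72 × 109 = 78.48 now. Country A offers 78.48 and keeps 120 − 78.48 = 41.52.
Round 1 (country B proposes): country A can get 41.52 next round, worth 0.61 × 41.52 = 25.3272 now, so country B offers 25.3272, keeping 94.6728.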